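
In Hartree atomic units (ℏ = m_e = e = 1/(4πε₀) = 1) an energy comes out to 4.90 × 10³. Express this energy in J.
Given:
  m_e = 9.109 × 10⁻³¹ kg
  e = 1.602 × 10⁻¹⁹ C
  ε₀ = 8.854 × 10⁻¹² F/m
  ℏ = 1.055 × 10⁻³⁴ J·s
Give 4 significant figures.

One hartree: E_h = m_e e⁴/(4πε₀ℏ)² = 4.354 × 10⁻¹⁸ J.
4.90 × 10³ × 4.354 × 10⁻¹⁸ J = 2.134 × 10⁻¹⁴ J

2.134 × 10⁻¹⁴ J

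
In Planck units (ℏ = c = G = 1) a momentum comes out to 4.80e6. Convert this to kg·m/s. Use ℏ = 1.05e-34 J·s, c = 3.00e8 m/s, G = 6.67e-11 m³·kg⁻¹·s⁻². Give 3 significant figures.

3.13e7 kg·m/s

One Planck momentum: p_P = √(ℏc³/G) = 6.52 kg·m/s.
4.80e6 × 6.52 kg·m/s = 3.13e7 kg·m/s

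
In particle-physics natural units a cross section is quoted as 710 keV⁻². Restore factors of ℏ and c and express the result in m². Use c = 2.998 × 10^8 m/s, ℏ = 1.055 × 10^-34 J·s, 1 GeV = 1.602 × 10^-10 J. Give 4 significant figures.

2.768 × 10^-17 m²

Area is [L]² = [E]⁻²·(ℏc)²; restore (ℏc)².
1 GeV⁻² → (ℏc)² × (1 GeV in J)⁻² = 3.898 × 10^-32 m².
Convert the energy scale: 710 keV⁻² = 7.10 × 10^14 GeV⁻².
Result: 7.10 × 10^14 × 3.898 × 10^-32 = 2.768 × 10^-17 m².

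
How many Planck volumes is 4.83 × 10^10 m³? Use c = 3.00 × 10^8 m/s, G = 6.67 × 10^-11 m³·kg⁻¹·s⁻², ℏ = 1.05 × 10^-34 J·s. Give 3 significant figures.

Planck volume: V_P = (ℏG/c³)^(3/2) = 4.18 × 10^-105 m³.
4.83 × 10^10 / 4.18 × 10^-105 = 1.16 × 10^115

1.16 × 10^115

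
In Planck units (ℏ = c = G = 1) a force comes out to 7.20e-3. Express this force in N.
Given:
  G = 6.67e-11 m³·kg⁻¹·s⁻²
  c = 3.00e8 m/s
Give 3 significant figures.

8.74e41 N

One Planck force: F_P = c⁴/G = 1.21e44 N.
7.20e-3 × 1.21e44 N = 8.74e41 N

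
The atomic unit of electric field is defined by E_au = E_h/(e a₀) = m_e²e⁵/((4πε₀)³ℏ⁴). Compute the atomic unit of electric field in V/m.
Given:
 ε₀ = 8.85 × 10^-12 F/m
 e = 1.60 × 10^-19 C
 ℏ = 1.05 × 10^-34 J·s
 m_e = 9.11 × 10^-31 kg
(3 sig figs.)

5.20 × 10^11 V/m

E_au = E_h/(e a₀) = m_e²e⁵/((4πε₀)³ℏ⁴)
E_h = 4.38 × 10^-18 J
a₀ = 5.26 × 10^-11 m
E_h/(e·a₀) = 5.20 × 10^11 V/m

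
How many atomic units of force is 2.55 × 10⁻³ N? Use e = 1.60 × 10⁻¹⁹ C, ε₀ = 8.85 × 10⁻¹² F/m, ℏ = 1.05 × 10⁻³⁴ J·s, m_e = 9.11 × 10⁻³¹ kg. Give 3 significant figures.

3.06 × 10⁴

atomic unit of force: F_au = E_h/a₀ = m_e²e⁶/((4πε₀)³ℏ⁴) = 8.33 × 10⁻⁸ N.
2.55 × 10⁻³ / 8.33 × 10⁻⁸ = 3.06 × 10⁴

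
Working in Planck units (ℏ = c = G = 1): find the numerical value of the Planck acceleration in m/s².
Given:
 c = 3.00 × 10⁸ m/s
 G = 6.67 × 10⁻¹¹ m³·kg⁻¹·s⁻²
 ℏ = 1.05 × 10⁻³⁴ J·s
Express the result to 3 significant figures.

5.59 × 10⁵¹ m/s²

The unique combination of the constants set to 1 with dimensions of acceleration is a_P = √(c⁷/(ℏG)).
  = √(3.12 × 10¹⁰³)
  = 5.59 × 10⁵¹ m/s²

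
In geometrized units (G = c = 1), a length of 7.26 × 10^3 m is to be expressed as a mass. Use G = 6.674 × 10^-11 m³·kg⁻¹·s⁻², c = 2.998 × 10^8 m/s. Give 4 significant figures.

Length → mass via c²/G.
7.26 × 10^3 m × (c²/G) = 9.777 × 10^30 kg

9.777 × 10^30 kg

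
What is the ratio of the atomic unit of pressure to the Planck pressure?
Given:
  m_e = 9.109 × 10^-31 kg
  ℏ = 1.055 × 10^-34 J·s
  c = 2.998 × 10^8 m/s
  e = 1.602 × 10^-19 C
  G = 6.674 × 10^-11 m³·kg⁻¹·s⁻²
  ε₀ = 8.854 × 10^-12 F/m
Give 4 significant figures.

atomic unit of pressure: P_au = E_h/a₀³ = m_e⁴e¹⁰/((4πε₀)⁵ℏ⁸) = 2.929 × 10^13 Pa
Planck pressure: p_P = c⁷/(ℏG²) = 4.632 × 10^113 Pa
ratio = 2.929 × 10^13 / 4.632 × 10^113 = 6.323 × 10^-101

6.323 × 10^-101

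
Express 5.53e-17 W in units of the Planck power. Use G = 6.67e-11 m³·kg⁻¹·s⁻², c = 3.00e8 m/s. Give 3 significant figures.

1.52e-69

Planck power: P_P = c⁵/G = 3.64e52 W.
5.53e-17 / 3.64e52 = 1.52e-69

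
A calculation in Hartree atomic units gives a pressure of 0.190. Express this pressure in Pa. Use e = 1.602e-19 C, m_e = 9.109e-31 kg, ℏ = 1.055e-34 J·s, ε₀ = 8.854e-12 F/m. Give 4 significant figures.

5.565e12 Pa

One atomic unit of pressure: P_au = E_h/a₀³ = m_e⁴e¹⁰/((4πε₀)⁵ℏ⁸) = 2.929e13 Pa.
0.190 × 2.929e13 Pa = 5.565e12 Pa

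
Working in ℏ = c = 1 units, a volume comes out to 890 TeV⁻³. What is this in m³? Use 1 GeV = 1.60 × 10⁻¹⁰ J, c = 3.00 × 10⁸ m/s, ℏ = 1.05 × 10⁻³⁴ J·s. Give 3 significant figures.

Volume is [L]³ = [E]⁻³·(ℏc)³.
1 GeV⁻³ → (ℏc)³ × (1 GeV in J)⁻³ = 7.63 × 10⁻⁴⁸ m³.
Convert the energy scale: 890 TeV⁻³ = 8.90 × 10⁻⁷ GeV⁻³.
Result: 8.90 × 10⁻⁷ × 7.63 × 10⁻⁴⁸ = 6.79 × 10⁻⁵⁴ m³.

6.79 × 10⁻⁵⁴ m³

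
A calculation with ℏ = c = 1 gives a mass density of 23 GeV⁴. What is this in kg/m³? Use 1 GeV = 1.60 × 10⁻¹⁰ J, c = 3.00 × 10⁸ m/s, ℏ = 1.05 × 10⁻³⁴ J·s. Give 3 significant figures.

5.36 × 10²¹ kg/m³

Mass density is [E]/(c²[L]³) = [E]⁴/(ℏ³c⁵).
1 GeV⁴ → 1/(ℏ³c⁵) × (1 GeV in J)⁴ = 2.33 × 10²⁰ kg/m³.
Result: 23 × 2.33 × 10²⁰ = 5.36 × 10²¹ kg/m³.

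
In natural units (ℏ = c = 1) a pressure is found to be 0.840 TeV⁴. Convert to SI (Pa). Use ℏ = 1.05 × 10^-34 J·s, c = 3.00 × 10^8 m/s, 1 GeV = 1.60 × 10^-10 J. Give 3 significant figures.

1.76 × 10^49 Pa

Pressure is [E]/[L]³ = [E]⁴/(ℏc)³.
1 GeV⁴ → 1/(ℏc)³ × (1 GeV in J)⁴ = 2.10 × 10^37 Pa.
Convert the energy scale: 0.840 TeV⁴ = 8.40 × 10^11 GeV⁴.
Result: 8.40 × 10^11 × 2.10 × 10^37 = 1.76 × 10^49 Pa.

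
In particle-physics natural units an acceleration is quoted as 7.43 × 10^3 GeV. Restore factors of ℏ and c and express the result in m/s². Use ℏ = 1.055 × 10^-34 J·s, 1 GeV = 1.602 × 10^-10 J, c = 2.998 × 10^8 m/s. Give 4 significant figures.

Acceleration is [L]/[T]² = c·[E]/ℏ.
1 GeV → c/ℏ × (1 GeV in J) = 4.552 × 10^32 m/s².
Result: 7.43 × 10^3 × 4.552 × 10^32 = 3.382 × 10^36 m/s².

3.382 × 10^36 m/s²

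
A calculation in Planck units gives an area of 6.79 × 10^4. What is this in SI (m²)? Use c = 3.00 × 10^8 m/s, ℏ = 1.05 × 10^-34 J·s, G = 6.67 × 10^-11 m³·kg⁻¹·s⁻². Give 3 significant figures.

One Planck area: A_P = ℏG/c³ = 2.59 × 10^-70 m².
6.79 × 10^4 × 2.59 × 10^-70 m² = 1.76 × 10^-65 m²

1.76 × 10^-65 m²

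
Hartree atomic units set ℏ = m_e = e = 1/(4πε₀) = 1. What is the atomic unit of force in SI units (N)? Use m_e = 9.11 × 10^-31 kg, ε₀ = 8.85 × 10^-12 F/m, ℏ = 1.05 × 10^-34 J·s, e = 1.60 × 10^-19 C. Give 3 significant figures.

From ℏ = m_e = e = 1/(4πε₀) = 1 the force scale is F_au = E_h/a₀ = m_e²e⁶/((4πε₀)³ℏ⁴).
E_h = 4.38 × 10^-18 J
a₀ = 5.26 × 10^-11 m
E_h/a₀ = 8.33 × 10^-8 N

8.33 × 10^-8 N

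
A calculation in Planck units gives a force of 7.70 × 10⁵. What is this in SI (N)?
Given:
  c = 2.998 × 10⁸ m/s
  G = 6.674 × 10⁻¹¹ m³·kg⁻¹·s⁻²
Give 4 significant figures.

9.320 × 10⁴⁹ N

One Planck force: F_P = c⁴/G = 1.210 × 10⁴⁴ N.
7.70 × 10⁵ × 1.210 × 10⁴⁴ N = 9.320 × 10⁴⁹ N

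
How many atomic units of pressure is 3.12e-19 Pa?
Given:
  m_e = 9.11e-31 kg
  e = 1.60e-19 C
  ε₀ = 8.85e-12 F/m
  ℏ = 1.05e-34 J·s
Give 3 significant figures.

atomic unit of pressure: P_au = E_h/a₀³ = m_e⁴e¹⁰/((4πε₀)⁵ℏ⁸) = 3.01e13 Pa.
3.12e-19 / 3.01e13 = 1.04e-32

1.04e-32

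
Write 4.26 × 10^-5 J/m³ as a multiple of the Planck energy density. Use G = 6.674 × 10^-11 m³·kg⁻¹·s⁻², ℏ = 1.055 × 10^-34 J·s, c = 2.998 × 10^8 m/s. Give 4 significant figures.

9.196 × 10^-119

Planck energy density: u_P = c⁷/(ℏG²) = 4.632 × 10^113 J/m³.
4.26 × 10^-5 / 4.632 × 10^113 = 9.196 × 10^-119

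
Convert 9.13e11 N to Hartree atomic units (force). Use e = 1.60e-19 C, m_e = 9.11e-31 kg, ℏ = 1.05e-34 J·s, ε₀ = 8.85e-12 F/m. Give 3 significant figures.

atomic unit of force: F_au = E_h/a₀ = m_e²e⁶/((4πε₀)³ℏ⁴) = 8.33e-8 N.
9.13e11 / 8.33e-8 = 1.10e19

1.10e19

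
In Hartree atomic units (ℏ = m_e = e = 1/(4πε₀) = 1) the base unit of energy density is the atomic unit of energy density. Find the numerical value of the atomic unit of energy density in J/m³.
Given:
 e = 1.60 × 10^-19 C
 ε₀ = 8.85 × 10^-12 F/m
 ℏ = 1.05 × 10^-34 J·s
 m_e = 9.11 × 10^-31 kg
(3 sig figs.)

u_au = E_h/a₀³ = m_e⁴e¹⁰/((4πε₀)⁵ℏ⁸)
E_h = 4.38 × 10^-18 J
a₀ = 5.26 × 10^-11 m
E_h/a₀³ = 3.01 × 10^13 J/m³

3.01 × 10^13 J/m³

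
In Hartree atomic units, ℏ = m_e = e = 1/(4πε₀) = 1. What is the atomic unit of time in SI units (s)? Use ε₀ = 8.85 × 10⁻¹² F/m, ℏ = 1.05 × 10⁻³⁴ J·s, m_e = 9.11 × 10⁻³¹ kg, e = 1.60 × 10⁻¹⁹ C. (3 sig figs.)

The unique combination of the constants set to 1 with dimensions of time is τ_au = (4πε₀)²ℏ³/(m_e e⁴).
E_h = 4.38 × 10⁻¹⁸ J
ℏ/E_h = 2.40 × 10⁻¹⁷ s

2.40 × 10⁻¹⁷ s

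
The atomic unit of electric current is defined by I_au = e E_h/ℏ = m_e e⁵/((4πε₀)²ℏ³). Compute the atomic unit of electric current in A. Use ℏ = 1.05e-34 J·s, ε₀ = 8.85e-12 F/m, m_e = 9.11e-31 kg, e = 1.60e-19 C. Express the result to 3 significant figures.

I_au = e E_h/ℏ = m_e e⁵/((4πε₀)²ℏ³)
E_h = 4.38e-18 J
e·E_h/ℏ = 6.67e-3 A

6.67e-3 A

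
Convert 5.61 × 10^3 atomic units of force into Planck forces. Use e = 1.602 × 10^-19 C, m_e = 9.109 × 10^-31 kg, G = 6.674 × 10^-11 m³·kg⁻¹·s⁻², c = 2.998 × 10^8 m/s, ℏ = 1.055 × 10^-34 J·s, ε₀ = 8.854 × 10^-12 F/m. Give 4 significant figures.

atomic unit of force: F_au = E_h/a₀ = m_e²e⁶/((4πε₀)³ℏ⁴) = 8.220 × 10^-8 N
Planck force: F_P = c⁴/G = 1.210 × 10^44 N
5.61 × 10^3 × 8.220 × 10^-8 / 1.210 × 10^44 = 3.810 × 10^-48

3.810 × 10^-48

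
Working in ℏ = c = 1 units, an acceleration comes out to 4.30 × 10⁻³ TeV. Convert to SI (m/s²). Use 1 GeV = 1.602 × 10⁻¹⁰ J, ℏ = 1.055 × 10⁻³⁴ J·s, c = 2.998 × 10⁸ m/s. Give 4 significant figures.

1.958 × 10³³ m/s²

Acceleration is [L]/[T]² = c·[E]/ℏ.
1 GeV → c/ℏ × (1 GeV in J) = 4.552 × 10³² m/s².
Convert the energy scale: 4.30 × 10⁻³ TeV = 4.30 GeV.
Result: 4.30 × 4.552 × 10³² = 1.958 × 10³³ m/s².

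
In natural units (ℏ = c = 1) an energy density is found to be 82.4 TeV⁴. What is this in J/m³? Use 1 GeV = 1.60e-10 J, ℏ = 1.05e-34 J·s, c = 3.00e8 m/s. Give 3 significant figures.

1.73e51 J/m³

[E]/[L]³ = [E]⁴/(ℏc)³; restore (ℏc)⁻³.
1 GeV⁴ → 1/(ℏc)³ × (1 GeV in J)⁴ = 2.10e37 J/m³.
Convert the energy scale: 82.4 TeV⁴ = 8.24e13 GeV⁴.
Result: 8.24e13 × 2.10e37 = 1.73e51 J/m³.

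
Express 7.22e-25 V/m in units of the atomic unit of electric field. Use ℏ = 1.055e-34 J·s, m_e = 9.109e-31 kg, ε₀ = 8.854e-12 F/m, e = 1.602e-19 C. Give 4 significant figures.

atomic unit of electric field: E_au = E_h/(e a₀) = m_e²e⁵/((4πε₀)³ℏ⁴) = 5.131e11 V/m.
7.22e-25 / 5.131e11 = 1.407e-36

1.407e-36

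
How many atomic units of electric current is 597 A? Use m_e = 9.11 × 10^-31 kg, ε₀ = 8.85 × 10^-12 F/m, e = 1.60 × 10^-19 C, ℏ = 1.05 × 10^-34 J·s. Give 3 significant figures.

atomic unit of electric current: I_au = e E_h/ℏ = m_e e⁵/((4πε₀)²ℏ³) = 6.67 × 10^-3 A.
597 / 6.67 × 10^-3 = 8.95 × 10^4

8.95 × 10^4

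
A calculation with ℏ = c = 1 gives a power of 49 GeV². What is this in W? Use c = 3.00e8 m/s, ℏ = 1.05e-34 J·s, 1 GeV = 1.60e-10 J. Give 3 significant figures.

1.19e16 W

Power is [E]/[T] = [E]²/ℏ.
1 GeV² → 1/ℏ × (1 GeV in J)² = 2.44e14 W.
Result: 49 × 2.44e14 = 1.19e16 W.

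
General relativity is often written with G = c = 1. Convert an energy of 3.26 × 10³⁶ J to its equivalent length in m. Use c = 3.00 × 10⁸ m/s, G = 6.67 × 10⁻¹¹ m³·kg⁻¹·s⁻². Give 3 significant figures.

2.68 × 10⁻⁸ m

Energy → length via G/c⁴.
3.26 × 10³⁶ J × (G/c⁴) = 2.68 × 10⁻⁸ m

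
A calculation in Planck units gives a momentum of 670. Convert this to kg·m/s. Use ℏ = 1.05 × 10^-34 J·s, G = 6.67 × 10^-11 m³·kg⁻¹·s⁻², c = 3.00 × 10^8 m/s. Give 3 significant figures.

4.37 × 10^3 kg·m/s

One Planck momentum: p_P = √(ℏc³/G) = 6.52 kg·m/s.
670 × 6.52 kg·m/s = 4.37 × 10^3 kg·m/s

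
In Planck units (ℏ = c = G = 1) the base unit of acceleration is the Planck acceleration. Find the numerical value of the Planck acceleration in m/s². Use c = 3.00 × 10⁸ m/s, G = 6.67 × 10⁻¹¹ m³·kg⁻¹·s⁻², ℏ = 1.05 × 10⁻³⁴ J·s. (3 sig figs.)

5.59 × 10⁵¹ m/s²

a_P = √(c⁷/(ℏG))
  = √(3.12 × 10¹⁰³)
  = 5.59 × 10⁵¹ m/s²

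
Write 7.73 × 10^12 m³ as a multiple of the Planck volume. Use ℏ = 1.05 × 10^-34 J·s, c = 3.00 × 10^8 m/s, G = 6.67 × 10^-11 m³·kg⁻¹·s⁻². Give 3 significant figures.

Planck volume: V_P = (ℏG/c³)^(3/2) = 4.18 × 10^-105 m³.
7.73 × 10^12 / 4.18 × 10^-105 = 1.85 × 10^117

1.85 × 10^117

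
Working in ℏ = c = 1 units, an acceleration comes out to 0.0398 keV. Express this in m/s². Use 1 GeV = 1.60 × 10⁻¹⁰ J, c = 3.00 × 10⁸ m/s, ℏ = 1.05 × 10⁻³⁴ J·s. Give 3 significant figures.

1.82 × 10²⁵ m/s²

Acceleration is [L]/[T]² = c·[E]/ℏ.
1 GeV → c/ℏ × (1 GeV in J) = 4.57 × 10³² m/s².
Convert the energy scale: 0.0398 keV = 3.98 × 10⁻⁸ GeV.
Result: 3.98 × 10⁻⁸ × 4.57 × 10³² = 1.82 × 10²⁵ m/s².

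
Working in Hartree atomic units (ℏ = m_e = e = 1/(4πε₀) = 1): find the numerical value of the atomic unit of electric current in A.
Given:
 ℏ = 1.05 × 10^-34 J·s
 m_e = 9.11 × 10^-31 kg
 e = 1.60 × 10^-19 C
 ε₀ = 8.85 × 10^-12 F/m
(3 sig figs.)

6.67 × 10^-3 A

Dimensional analysis gives I_au = e E_h/ℏ = m_e e⁵/((4πε₀)²ℏ³).
E_h = 4.38 × 10^-18 J
e·E_h/ℏ = 6.67 × 10^-3 A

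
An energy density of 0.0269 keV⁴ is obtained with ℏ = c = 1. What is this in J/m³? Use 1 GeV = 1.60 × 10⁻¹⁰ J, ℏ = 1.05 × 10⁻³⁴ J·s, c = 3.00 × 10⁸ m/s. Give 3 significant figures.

[E]/[L]³ = [E]⁴/(ℏc)³; restore (ℏc)⁻³.
1 GeV⁴ → 1/(ℏc)³ × (1 GeV in J)⁴ = 2.10 × 10³⁷ J/m³.
Convert the energy scale: 0.0269 keV⁴ = 2.69 × 10⁻²⁶ GeV⁴.
Result: 2.69 × 10⁻²⁶ × 2.10 × 10³⁷ = 5.64 × 10¹¹ J/m³.

5.64 × 10¹¹ J/m³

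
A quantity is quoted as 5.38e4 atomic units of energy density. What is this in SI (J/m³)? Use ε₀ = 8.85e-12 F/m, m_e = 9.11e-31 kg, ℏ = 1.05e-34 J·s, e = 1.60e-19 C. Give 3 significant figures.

1.62e18 J/m³

One atomic unit of energy density: u_au = E_h/a₀³ = m_e⁴e¹⁰/((4πε₀)⁵ℏ⁸) = 3.01e13 J/m³.
5.38e4 × 3.01e13 J/m³ = 1.62e18 J/m³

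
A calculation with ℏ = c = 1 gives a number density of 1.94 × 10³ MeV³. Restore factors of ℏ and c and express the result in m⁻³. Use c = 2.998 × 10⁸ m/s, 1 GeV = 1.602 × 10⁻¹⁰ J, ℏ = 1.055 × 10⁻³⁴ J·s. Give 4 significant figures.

Number density is [L]⁻³ = [E]³/(ℏc)³.
1 GeV³ → 1/(ℏc)³ × (1 GeV in J)³ = 1.299 × 10⁴⁷ m⁻³.
Convert the energy scale: 1.94 × 10³ MeV³ = 1.94 × 10⁻⁶ GeV³.
Result: 1.94 × 10⁻⁶ × 1.299 × 10⁴⁷ = 2.521 × 10⁴¹ m⁻³.

2.521 × 10⁴¹ m⁻³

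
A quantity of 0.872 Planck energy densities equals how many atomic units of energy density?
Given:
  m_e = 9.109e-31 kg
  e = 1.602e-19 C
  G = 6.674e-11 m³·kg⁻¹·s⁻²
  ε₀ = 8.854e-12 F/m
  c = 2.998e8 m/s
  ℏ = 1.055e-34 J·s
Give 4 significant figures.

Planck energy density: u_P = c⁷/(ℏG²) = 4.632e113 J/m³
atomic unit of energy density: u_au = E_h/a₀³ = m_e⁴e¹⁰/((4πε₀)⁵ℏ⁸) = 2.929e13 J/m³
0.872 × 4.632e113 / 2.929e13 = 1.379e100

1.379e100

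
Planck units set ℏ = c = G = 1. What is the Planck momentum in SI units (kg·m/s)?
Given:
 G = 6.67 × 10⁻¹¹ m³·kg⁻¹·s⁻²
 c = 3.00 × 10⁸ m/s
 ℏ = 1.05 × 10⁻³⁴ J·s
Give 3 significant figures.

From ℏ = c = G = 1 the momentum scale is p_P = √(ℏc³/G).
  = √(42.5)
  = 6.52 kg·m/s

6.52 kg·m/s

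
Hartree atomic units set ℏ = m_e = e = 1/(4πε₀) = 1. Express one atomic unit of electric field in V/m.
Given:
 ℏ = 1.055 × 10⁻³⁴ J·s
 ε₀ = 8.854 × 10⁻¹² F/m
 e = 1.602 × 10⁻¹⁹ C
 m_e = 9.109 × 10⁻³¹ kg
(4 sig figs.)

From ℏ = m_e = e = 1/(4πε₀) = 1 the electric field scale is E_au = E_h/(e a₀) = m_e²e⁵/((4πε₀)³ℏ⁴).
E_h = 4.354 × 10⁻¹⁸ J
a₀ = 5.297 × 10⁻¹¹ m
E_h/(e·a₀) = 5.131 × 10¹¹ V/m

5.131 × 10¹¹ V/m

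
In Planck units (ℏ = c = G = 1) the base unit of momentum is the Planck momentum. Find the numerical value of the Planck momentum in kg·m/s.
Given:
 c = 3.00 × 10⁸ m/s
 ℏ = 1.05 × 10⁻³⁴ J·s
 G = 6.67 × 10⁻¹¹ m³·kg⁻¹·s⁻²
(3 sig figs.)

6.52 kg·m/s

p_P = √(ℏc³/G)
  = √(42.5)
  = 6.52 kg·m/s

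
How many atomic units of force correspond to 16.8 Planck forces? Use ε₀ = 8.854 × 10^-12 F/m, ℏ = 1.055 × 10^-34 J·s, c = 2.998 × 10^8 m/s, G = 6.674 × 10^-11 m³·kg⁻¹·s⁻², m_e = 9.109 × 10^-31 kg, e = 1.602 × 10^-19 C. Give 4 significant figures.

Planck force: F_P = c⁴/G = 1.210 × 10^44 N
atomic unit of force: F_au = E_h/a₀ = m_e²e⁶/((4πε₀)³ℏ⁴) = 8.220 × 10^-8 N
16.8 × 1.210 × 10^44 / 8.220 × 10^-8 = 2.474 × 10^52

2.474 × 10^52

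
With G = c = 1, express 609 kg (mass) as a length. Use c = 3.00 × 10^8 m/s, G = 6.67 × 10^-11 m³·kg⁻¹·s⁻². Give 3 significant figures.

In G = c = 1 units mass has dimensions of length; the conversion factor is G/c².
609 kg × (G/c²) = 4.51 × 10^-25 m

4.51 × 10^-25 m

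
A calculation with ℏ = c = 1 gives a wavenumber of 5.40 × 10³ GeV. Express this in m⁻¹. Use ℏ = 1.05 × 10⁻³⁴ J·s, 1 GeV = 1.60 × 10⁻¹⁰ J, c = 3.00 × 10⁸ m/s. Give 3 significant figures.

Inverse length is [E]/(ℏc).
1 GeV → 1/(ℏc) × (1 GeV in J) = 5.08 × 10¹⁵ m⁻¹.
Result: 5.40 × 10³ × 5.08 × 10¹⁵ = 2.74 × 10¹⁹ m⁻¹.

2.74 × 10¹⁹ m⁻¹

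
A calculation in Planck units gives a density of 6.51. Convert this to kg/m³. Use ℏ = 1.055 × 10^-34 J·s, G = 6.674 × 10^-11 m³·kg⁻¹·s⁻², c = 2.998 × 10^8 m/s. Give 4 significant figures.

3.355 × 10^97 kg/m³

One Planck density: ρ_P = c⁵/(ℏG²) = 5.154 × 10^96 kg/m³.
6.51 × 5.154 × 10^96 kg/m³ = 3.355 × 10^97 kg/m³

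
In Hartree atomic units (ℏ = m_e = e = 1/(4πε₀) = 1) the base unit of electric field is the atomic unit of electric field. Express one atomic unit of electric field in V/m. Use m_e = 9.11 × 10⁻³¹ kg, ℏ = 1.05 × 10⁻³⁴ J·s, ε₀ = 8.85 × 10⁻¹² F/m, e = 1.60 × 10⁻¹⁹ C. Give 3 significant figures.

E_au = E_h/(e a₀) = m_e²e⁵/((4πε₀)³ℏ⁴)
E_h = 4.38 × 10⁻¹⁸ J
a₀ = 5.26 × 10⁻¹¹ m
E_h/(e·a₀) = 5.20 × 10¹¹ V/m

5.20 × 10¹¹ V/m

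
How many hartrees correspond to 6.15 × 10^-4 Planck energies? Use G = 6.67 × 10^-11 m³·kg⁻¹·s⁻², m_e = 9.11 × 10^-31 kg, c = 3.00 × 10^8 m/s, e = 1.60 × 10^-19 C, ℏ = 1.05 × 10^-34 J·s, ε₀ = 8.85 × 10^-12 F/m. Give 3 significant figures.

2.75 × 10^23

Planck energy: E_P = √(ℏc⁵/G) = 1.96 × 10^9 J
hartree: E_h = m_e e⁴/(4πε₀ℏ)² = 4.38 × 10^-18 J
6.15 × 10^-4 × 1.96 × 10^9 / 4.38 × 10^-18 = 2.75 × 10^23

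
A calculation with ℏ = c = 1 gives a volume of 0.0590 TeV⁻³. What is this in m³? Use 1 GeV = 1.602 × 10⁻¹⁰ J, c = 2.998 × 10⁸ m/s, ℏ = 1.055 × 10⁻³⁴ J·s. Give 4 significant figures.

4.541 × 10⁻⁵⁸ m³

Volume is [L]³ = [E]⁻³·(ℏc)³.
1 GeV⁻³ → (ℏc)³ × (1 GeV in J)⁻³ = 7.696 × 10⁻⁴⁸ m³.
Convert the energy scale: 0.0590 TeV⁻³ = 5.90 × 10⁻¹¹ GeV⁻³.
Result: 5.90 × 10⁻¹¹ × 7.696 × 10⁻⁴⁸ = 4.541 × 10⁻⁵⁸ m³.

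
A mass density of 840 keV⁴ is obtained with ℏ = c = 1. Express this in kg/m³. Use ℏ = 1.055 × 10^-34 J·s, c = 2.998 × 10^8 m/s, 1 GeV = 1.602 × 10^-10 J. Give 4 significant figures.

Mass density is [E]/(c²[L]³) = [E]⁴/(ℏ³c⁵).
1 GeV⁴ → 1/(ℏ³c⁵) × (1 GeV in J)⁴ = 2.316 × 10^20 kg/m³.
Convert the energy scale: 840 keV⁴ = 8.40 × 10^-22 GeV⁴.
Result: 8.40 × 10^-22 × 2.316 × 10^20 = 0.1945 kg/m³.

0.1945 kg/m³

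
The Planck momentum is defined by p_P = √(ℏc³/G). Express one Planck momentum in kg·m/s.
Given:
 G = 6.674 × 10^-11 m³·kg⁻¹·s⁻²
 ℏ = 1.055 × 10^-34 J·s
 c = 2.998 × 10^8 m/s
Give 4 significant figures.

p_P = √(ℏc³/G)
  = √(42.60)
  = 6.527 kg·m/s

6.527 kg·m/s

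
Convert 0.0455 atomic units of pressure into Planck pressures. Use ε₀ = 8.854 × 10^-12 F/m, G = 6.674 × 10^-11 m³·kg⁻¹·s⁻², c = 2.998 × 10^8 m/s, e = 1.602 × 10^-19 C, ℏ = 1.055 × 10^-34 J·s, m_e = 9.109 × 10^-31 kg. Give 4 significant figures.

atomic unit of pressure: P_au = E_h/a₀³ = m_e⁴e¹⁰/((4πε₀)⁵ℏ⁸) = 2.929 × 10^13 Pa
Planck pressure: p_P = c⁷/(ℏG²) = 4.632 × 10^113 Pa
0.0455 × 2.929 × 10^13 / 4.632 × 10^113 = 2.877 × 10^-102

2.877 × 10^-102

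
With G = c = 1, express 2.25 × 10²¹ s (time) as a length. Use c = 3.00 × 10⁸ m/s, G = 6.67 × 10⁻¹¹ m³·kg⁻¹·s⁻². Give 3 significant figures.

Time → length via c.
2.25 × 10²¹ s × (c) = 6.75 × 10²⁹ m

6.75 × 10²⁹ m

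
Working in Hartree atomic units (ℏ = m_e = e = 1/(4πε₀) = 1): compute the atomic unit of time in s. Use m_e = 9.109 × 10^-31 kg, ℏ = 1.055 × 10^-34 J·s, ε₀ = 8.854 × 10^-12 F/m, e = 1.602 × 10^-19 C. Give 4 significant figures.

From ℏ = m_e = e = 1/(4πε₀) = 1 the time scale is τ_au = (4πε₀)²ℏ³/(m_e e⁴).
E_h = 4.354 × 10^-18 J
ℏ/E_h = 2.423 × 10^-17 s

2.423 × 10^-17 s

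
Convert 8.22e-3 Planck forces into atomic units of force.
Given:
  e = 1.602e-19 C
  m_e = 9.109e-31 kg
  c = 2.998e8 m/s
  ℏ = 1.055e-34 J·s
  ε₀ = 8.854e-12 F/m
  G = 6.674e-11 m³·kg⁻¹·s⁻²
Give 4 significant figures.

1.210e49

Planck force: F_P = c⁴/G = 1.210e44 N
atomic unit of force: F_au = E_h/a₀ = m_e²e⁶/((4πε₀)³ℏ⁴) = 8.220e-8 N
8.22e-3 × 1.210e44 / 8.220e-8 = 1.210e49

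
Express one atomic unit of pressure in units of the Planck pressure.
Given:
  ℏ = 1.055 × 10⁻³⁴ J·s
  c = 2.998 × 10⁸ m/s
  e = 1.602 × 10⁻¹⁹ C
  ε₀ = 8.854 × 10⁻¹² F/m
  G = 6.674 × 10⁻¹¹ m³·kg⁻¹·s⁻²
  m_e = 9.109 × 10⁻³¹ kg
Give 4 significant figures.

6.323 × 10⁻¹⁰¹

atomic unit of pressure: P_au = E_h/a₀³ = m_e⁴e¹⁰/((4πε₀)⁵ℏ⁸) = 2.929 × 10¹³ Pa
Planck pressure: p_P = c⁷/(ℏG²) = 4.632 × 10¹¹³ Pa
ratio = 2.929 × 10¹³ / 4.632 × 10¹¹³ = 6.323 × 10⁻¹⁰¹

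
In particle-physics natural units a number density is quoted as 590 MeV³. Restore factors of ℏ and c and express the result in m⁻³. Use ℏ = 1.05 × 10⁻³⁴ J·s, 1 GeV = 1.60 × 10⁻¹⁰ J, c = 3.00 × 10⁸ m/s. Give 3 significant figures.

Number density is [L]⁻³ = [E]³/(ℏc)³.
1 GeV³ → 1/(ℏc)³ × (1 GeV in J)³ = 1.31 × 10⁴⁷ m⁻³.
Convert the energy scale: 590 MeV³ = 5.90 × 10⁻⁷ GeV³.
Result: 5.90 × 10⁻⁷ × 1.31 × 10⁴⁷ = 7.73 × 10⁴⁰ m⁻³.

7.73 × 10⁴⁰ m⁻³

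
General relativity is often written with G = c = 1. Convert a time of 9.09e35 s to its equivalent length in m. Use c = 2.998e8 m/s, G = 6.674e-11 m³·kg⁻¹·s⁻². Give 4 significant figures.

Time → length via c.
9.09e35 s × (c) = 2.725e44 m

2.725e44 m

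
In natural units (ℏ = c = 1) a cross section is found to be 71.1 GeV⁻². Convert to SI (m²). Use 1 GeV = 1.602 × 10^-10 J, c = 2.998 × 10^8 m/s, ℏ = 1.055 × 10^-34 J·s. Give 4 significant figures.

2.771 × 10^-30 m²

Area is [L]² = [E]⁻²·(ℏc)²; restore (ℏc)².
1 GeV⁻² → (ℏc)² × (1 GeV in J)⁻² = 3.898 × 10^-32 m².
Result: 71.1 × 3.898 × 10^-32 = 2.771 × 10^-30 m².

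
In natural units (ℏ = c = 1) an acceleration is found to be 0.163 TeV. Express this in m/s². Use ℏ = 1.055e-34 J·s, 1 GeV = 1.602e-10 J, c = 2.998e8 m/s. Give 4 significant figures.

7.420e34 m/s²

Acceleration is [L]/[T]² = c·[E]/ℏ.
1 GeV → c/ℏ × (1 GeV in J) = 4.552e32 m/s².
Convert the energy scale: 0.163 TeV = 163 GeV.
Result: 163 × 4.552e32 = 7.420e34 m/s².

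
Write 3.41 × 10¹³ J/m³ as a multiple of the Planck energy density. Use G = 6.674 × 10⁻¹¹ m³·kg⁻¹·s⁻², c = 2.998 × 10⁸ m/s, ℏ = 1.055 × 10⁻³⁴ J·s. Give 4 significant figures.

7.361 × 10⁻¹⁰¹

Planck energy density: u_P = c⁷/(ℏG²) = 4.632 × 10¹¹³ J/m³.
3.41 × 10¹³ / 4.632 × 10¹¹³ = 7.361 × 10⁻¹⁰¹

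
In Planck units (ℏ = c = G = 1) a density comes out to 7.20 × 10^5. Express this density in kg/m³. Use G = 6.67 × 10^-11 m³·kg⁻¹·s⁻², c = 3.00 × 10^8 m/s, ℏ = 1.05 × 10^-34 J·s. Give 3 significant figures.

One Planck density: ρ_P = c⁵/(ℏG²) = 5.20 × 10^96 kg/m³.
7.20 × 10^5 × 5.20 × 10^96 kg/m³ = 3.75 × 10^102 kg/m³

3.75 × 10^102 kg/m³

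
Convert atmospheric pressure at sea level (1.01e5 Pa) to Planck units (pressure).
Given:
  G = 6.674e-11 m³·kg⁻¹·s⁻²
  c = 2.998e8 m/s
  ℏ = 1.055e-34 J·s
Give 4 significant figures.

2.180e-109

Planck pressure: p_P = c⁷/(ℏG²) = 4.632e113 Pa.
1.01e5 / 4.632e113 = 2.180e-109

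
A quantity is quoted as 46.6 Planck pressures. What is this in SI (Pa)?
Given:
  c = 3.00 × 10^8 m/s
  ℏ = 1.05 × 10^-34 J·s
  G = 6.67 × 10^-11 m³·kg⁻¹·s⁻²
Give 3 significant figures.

2.18 × 10^115 Pa

One Planck pressure: p_P = c⁷/(ℏG²) = 4.68 × 10^113 Pa.
46.6 × 4.68 × 10^113 Pa = 2.18 × 10^115 Pa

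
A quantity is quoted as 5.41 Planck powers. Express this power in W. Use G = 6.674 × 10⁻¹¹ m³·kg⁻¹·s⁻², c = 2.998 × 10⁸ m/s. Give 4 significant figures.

1.963 × 10⁵³ W

One Planck power: P_P = c⁵/G = 3.629 × 10⁵² W.
5.41 × 3.629 × 10⁵² W = 1.963 × 10⁵³ W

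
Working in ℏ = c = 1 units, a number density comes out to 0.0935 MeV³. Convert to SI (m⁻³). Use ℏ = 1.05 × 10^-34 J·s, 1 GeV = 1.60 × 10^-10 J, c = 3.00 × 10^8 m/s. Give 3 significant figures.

1.23 × 10^37 m⁻³

Number density is [L]⁻³ = [E]³/(ℏc)³.
1 GeV³ → 1/(ℏc)³ × (1 GeV in J)³ = 1.31 × 10^47 m⁻³.
Convert the energy scale: 0.0935 MeV³ = 9.35 × 10^-11 GeV³.
Result: 9.35 × 10^-11 × 1.31 × 10^47 = 1.23 × 10^37 m⁻³.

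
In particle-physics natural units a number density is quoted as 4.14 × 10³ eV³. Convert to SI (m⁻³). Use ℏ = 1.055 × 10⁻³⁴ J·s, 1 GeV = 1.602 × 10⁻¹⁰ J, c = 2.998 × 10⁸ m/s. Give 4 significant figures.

5.379 × 10²³ m⁻³

Number density is [L]⁻³ = [E]³/(ℏc)³.
1 GeV³ → 1/(ℏc)³ × (1 GeV in J)³ = 1.299 × 10⁴⁷ m⁻³.
Convert the energy scale: 4.14 × 10³ eV³ = 4.14 × 10⁻²⁴ GeV³.
Result: 4.14 × 10⁻²⁴ × 1.299 × 10⁴⁷ = 5.379 × 10²³ m⁻³.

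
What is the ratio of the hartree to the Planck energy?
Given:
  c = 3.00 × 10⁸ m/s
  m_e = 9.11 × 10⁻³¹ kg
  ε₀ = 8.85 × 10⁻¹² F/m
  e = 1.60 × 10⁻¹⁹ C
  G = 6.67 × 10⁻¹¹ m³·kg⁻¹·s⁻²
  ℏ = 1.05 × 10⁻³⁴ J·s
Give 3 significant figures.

2.24 × 10⁻²⁷

hartree: E_h = m_e e⁴/(4πε₀ℏ)² = 4.38 × 10⁻¹⁸ J
Planck energy: E_P = √(ℏc⁵/G) = 1.96 × 10⁹ J
ratio = 4.38 × 10⁻¹⁸ / 1.96 × 10⁹ = 2.24 × 10⁻²⁷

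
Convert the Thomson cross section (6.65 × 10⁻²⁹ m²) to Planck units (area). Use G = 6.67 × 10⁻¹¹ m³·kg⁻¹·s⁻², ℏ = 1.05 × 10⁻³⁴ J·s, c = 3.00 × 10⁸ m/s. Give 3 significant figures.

Planck area: A_P = ℏG/c³ = 2.59 × 10⁻⁷⁰ m².
6.65 × 10⁻²⁹ / 2.59 × 10⁻⁷⁰ = 2.56 × 10⁴¹

2.56 × 10⁴¹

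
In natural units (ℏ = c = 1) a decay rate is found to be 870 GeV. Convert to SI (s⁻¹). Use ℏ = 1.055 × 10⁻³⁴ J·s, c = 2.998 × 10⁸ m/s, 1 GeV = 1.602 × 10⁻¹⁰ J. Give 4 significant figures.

A rate is [E]/ℏ; divide by ℏ.
1 GeV → 1/ℏ × (1 GeV in J) = 1.518 × 10²⁴ s⁻¹.
Result: 870 × 1.518 × 10²⁴ = 1.321 × 10²⁷ s⁻¹.

1.321 × 10²⁷ s⁻¹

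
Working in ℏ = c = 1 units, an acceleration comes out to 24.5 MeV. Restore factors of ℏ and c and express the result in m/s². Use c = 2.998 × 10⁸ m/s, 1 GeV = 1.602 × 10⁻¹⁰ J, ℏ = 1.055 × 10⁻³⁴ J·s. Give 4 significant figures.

1.115 × 10³¹ m/s²

Acceleration is [L]/[T]² = c·[E]/ℏ.
1 GeV → c/ℏ × (1 GeV in J) = 4.552 × 10³² m/s².
Convert the energy scale: 24.5 MeV = 0.0245 GeV.
Result: 0.0245 × 4.552 × 10³² = 1.115 × 10³¹ m/s².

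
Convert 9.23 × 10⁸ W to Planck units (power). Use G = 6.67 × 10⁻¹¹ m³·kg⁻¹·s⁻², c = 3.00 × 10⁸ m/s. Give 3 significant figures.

Planck power: P_P = c⁵/G = 3.64 × 10⁵² W.
9.23 × 10⁸ / 3.64 × 10⁵² = 2.53 × 10⁻⁴⁴

2.53 × 10⁻⁴⁴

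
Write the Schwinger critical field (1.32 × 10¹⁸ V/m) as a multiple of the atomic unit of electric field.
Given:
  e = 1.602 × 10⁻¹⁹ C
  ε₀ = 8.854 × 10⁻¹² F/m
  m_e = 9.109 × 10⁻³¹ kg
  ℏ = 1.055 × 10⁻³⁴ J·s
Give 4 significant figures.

2.573 × 10⁶

atomic unit of electric field: E_au = E_h/(e a₀) = m_e²e⁵/((4πε₀)³ℏ⁴) = 5.131 × 10¹¹ V/m.
1.32 × 10¹⁸ / 5.131 × 10¹¹ = 2.573 × 10⁶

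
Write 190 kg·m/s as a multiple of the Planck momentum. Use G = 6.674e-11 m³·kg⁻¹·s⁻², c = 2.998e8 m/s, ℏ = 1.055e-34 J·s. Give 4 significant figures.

Planck momentum: p_P = √(ℏc³/G) = 6.527 kg·m/s.
190 / 6.527 = 29.11

29.11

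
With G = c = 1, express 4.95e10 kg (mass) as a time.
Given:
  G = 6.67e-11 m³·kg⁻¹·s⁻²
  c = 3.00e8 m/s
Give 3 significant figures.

1.22e-25 s

Mass → time via G/c³.
4.95e10 kg × (G/c³) = 1.22e-25 s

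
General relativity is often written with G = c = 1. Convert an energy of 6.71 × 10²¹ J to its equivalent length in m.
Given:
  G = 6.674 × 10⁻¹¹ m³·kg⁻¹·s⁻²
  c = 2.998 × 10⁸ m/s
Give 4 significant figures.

5.543 × 10⁻²³ m

Energy → length via G/c⁴.
6.71 × 10²¹ J × (G/c⁴) = 5.543 × 10⁻²³ m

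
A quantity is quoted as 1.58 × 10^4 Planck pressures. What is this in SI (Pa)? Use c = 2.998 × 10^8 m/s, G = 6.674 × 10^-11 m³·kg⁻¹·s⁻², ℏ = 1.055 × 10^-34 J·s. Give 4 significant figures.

7.319 × 10^117 Pa

One Planck pressure: p_P = c⁷/(ℏG²) = 4.632 × 10^113 Pa.
1.58 × 10^4 × 4.632 × 10^113 Pa = 7.319 × 10^117 Pa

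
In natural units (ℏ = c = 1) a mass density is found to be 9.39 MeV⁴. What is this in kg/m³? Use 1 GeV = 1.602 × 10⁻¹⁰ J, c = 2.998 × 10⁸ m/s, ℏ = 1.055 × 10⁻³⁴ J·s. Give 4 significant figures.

Mass density is [E]/(c²[L]³) = [E]⁴/(ℏ³c⁵).
1 GeV⁴ → 1/(ℏ³c⁵) × (1 GeV in J)⁴ = 2.316 × 10²⁰ kg/m³.
Convert the energy scale: 9.39 MeV⁴ = 9.39 × 10⁻¹² GeV⁴.
Result: 9.39 × 10⁻¹² × 2.316 × 10²⁰ = 2.175 × 10⁹ kg/m³.

2.175 × 10⁹ kg/m³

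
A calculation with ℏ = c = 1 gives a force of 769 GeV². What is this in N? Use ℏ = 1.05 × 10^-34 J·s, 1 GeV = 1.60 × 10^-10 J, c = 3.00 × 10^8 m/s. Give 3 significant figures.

6.25 × 10^8 N

Force is [E]/[L] = [E]²/(ℏc); restore (ℏc)⁻¹.
1 GeV² → 1/(ℏc) × (1 GeV in J)² = 8.13 × 10^5 N.
Result: 769 × 8.13 × 10^5 = 6.25 × 10^8 N.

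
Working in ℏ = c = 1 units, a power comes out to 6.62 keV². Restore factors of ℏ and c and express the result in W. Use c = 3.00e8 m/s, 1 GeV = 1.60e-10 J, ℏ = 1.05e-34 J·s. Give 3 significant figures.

Power is [E]/[T] = [E]²/ℏ.
1 GeV² → 1/ℏ × (1 GeV in J)² = 2.44e14 W.
Convert the energy scale: 6.62 keV² = 6.62e-12 GeV².
Result: 6.62e-12 × 2.44e14 = 1.61e3 W.

1.61e3 W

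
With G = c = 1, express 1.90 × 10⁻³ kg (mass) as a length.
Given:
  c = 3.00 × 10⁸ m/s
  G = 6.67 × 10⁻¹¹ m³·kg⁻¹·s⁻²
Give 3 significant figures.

In G = c = 1 units mass has dimensions of length; the conversion factor is G/c².
1.90 × 10⁻³ kg × (G/c²) = 1.41 × 10⁻³⁰ m

1.41 × 10⁻³⁰ m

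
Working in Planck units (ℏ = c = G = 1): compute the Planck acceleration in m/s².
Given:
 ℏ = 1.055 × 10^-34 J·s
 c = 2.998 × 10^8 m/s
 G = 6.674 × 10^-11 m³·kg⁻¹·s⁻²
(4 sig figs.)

5.560 × 10^51 m/s²

From ℏ = c = G = 1 the acceleration scale is a_P = √(c⁷/(ℏG)).
  = √(3.092 × 10^103)
  = 5.560 × 10^51 m/s²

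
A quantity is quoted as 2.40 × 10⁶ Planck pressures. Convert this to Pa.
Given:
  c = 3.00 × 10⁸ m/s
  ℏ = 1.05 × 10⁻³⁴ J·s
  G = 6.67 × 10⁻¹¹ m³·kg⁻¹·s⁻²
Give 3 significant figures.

1.12 × 10¹²⁰ Pa

One Planck pressure: p_P = c⁷/(ℏG²) = 4.68 × 10¹¹³ Pa.
2.40 × 10⁶ × 4.68 × 10¹¹³ Pa = 1.12 × 10¹²⁰ Pa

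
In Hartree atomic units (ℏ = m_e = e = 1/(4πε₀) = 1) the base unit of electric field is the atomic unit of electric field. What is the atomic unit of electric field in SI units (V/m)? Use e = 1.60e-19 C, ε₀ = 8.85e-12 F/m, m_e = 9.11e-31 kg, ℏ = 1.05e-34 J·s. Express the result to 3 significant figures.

5.20e11 V/m

E_au = E_h/(e a₀) = m_e²e⁵/((4πε₀)³ℏ⁴)
E_h = 4.38e-18 J
a₀ = 5.26e-11 m
E_h/(e·a₀) = 5.20e11 V/m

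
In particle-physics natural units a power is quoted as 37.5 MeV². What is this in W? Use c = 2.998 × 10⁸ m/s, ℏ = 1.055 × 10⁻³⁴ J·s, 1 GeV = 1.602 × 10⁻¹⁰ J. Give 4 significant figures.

Power is [E]/[T] = [E]²/ℏ.
1 GeV² → 1/ℏ × (1 GeV in J)² = 2.433 × 10¹⁴ W.
Convert the energy scale: 37.5 MeV² = 3.75 × 10⁻⁵ GeV².
Result: 3.75 × 10⁻⁵ × 2.433 × 10¹⁴ = 9.122 × 10⁹ W.

9.122 × 10⁹ W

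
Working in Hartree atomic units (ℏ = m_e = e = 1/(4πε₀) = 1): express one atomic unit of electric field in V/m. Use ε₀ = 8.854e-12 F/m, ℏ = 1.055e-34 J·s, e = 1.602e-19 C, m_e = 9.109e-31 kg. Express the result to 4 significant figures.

Dimensional analysis gives E_au = E_h/(e a₀) = m_e²e⁵/((4πε₀)³ℏ⁴).
E_h = 4.354e-18 J
a₀ = 5.297e-11 m
E_h/(e·a₀) = 5.131e11 V/m

5.131e11 V/m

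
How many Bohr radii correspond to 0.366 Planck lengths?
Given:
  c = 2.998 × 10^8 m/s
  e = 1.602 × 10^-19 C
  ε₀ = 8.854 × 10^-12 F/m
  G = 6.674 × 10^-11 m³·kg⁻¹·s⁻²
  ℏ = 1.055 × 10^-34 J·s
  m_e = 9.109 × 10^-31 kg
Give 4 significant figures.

Planck length: ℓ_P = √(ℏG/c³) = 1.616 × 10^-35 m
Bohr radius: a₀ = 4πε₀ℏ²/(m_e e²) = 5.297 × 10^-11 m
0.366 × 1.616 × 10^-35 / 5.297 × 10^-11 = 1.117 × 10^-25

1.117 × 10^-25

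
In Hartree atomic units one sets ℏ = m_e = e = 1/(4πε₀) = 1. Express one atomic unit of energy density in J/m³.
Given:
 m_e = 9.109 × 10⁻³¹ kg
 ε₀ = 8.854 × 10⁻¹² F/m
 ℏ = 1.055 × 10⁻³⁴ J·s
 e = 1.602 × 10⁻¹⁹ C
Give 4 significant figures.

2.929 × 10¹³ J/m³

u_au = E_h/a₀³ = m_e⁴e¹⁰/((4πε₀)⁵ℏ⁸)
E_h = 4.354 × 10⁻¹⁸ J
a₀ = 5.297 × 10⁻¹¹ m
E_h/a₀³ = 2.929 × 10¹³ J/m³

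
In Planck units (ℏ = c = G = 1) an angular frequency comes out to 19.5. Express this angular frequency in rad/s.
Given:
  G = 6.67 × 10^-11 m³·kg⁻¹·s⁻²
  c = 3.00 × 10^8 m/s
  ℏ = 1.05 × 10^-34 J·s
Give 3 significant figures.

One Planck angular frequency: ω_P = √(c⁵/(ℏG)) = 1.86 × 10^43 rad/s.
19.5 × 1.86 × 10^43 rad/s = 3.63 × 10^44 rad/s

3.63 × 10^44 rad/s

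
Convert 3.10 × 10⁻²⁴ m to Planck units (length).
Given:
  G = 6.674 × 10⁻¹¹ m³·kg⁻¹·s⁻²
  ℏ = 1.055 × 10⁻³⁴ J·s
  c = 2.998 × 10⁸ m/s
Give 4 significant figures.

1.918 × 10¹¹

Planck length: ℓ_P = √(ℏG/c³) = 1.616 × 10⁻³⁵ m.
3.10 × 10⁻²⁴ / 1.616 × 10⁻³⁵ = 1.918 × 10¹¹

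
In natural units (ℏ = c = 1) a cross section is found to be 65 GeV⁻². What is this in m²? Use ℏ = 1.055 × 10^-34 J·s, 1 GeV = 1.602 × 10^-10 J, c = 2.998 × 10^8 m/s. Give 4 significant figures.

2.534 × 10^-30 m²

Area is [L]² = [E]⁻²·(ℏc)²; restore (ℏc)².
1 GeV⁻² → (ℏc)² × (1 GeV in J)⁻² = 3.898 × 10^-32 m².
Result: 65 × 3.898 × 10^-32 = 2.534 × 10^-30 m².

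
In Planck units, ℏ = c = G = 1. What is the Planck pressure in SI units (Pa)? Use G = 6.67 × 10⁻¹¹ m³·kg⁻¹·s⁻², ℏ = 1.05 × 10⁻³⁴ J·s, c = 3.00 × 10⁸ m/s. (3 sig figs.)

Dimensional analysis gives p_P = c⁷/(ℏG²).
  = 2.19 × 10⁵⁹ / 4.67 × 10⁻⁵⁵
  = 4.68 × 10¹¹³ Pa

4.68 × 10¹¹³ Pa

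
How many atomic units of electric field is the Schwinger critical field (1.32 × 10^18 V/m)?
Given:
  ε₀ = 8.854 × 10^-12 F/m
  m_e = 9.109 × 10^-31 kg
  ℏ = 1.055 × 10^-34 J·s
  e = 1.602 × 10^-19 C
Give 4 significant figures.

2.573 × 10^6

atomic unit of electric field: E_au = E_h/(e a₀) = m_e²e⁵/((4πε₀)³ℏ⁴) = 5.131 × 10^11 V/m.
1.32 × 10^18 / 5.131 × 10^11 = 2.573 × 10^6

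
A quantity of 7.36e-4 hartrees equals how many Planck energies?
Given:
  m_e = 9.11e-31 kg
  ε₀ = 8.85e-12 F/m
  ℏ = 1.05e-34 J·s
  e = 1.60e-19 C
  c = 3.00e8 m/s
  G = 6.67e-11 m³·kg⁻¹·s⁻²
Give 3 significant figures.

1.65e-30

hartree: E_h = m_e e⁴/(4πε₀ℏ)² = 4.38e-18 J
Planck energy: E_P = √(ℏc⁵/G) = 1.96e9 J
7.36e-4 × 4.38e-18 / 1.96e9 = 1.65e-30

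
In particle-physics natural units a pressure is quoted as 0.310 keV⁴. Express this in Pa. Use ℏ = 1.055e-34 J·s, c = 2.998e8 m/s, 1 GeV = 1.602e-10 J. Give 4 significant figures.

6.453e12 Pa

Pressure is [E]/[L]³ = [E]⁴/(ℏc)³.
1 GeV⁴ → 1/(ℏc)³ × (1 GeV in J)⁴ = 2.082e37 Pa.
Convert the energy scale: 0.310 keV⁴ = 3.10e-25 GeV⁴.
Result: 3.10e-25 × 2.082e37 = 6.453e12 Pa.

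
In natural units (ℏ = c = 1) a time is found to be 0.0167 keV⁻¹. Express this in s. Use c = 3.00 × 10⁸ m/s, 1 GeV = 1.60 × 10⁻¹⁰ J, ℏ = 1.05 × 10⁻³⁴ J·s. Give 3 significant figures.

A time is [E]⁻¹ in ℏ=c=1; restore one factor of ℏ.
1 GeV⁻¹ → ℏ × (1 GeV in J)⁻¹ = 6.56 × 10⁻²⁵ s.
Convert the energy scale: 0.0167 keV⁻¹ = 1.67 × 10⁴ GeV⁻¹.
Result: 1.67 × 10⁴ × 6.56 × 10⁻²⁵ = 1.10 × 10⁻²⁰ s.

1.10 × 10⁻²⁰ s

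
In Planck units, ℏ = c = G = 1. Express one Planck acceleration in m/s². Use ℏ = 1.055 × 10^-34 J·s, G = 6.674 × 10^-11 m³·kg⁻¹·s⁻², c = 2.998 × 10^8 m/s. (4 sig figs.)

From ℏ = c = G = 1 the acceleration scale is a_P = √(c⁷/(ℏG)).
  = √(3.092 × 10^103)
  = 5.560 × 10^51 m/s²

5.560 × 10^51 m/s²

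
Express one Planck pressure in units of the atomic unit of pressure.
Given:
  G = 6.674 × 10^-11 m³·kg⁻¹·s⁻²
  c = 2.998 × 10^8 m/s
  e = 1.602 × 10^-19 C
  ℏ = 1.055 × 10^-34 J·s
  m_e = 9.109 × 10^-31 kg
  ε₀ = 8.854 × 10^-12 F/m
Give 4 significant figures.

1.581 × 10^100

Planck pressure: p_P = c⁷/(ℏG²) = 4.632 × 10^113 Pa
atomic unit of pressure: P_au = E_h/a₀³ = m_e⁴e¹⁰/((4πε₀)⁵ℏ⁸) = 2.929 × 10^13 Pa
ratio = 4.632 × 10^113 / 2.929 × 10^13 = 1.581 × 10^100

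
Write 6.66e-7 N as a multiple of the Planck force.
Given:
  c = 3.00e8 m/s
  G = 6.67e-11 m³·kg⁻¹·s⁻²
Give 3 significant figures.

5.48e-51

Planck force: F_P = c⁴/G = 1.21e44 N.
6.66e-7 / 1.21e44 = 5.48e-51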